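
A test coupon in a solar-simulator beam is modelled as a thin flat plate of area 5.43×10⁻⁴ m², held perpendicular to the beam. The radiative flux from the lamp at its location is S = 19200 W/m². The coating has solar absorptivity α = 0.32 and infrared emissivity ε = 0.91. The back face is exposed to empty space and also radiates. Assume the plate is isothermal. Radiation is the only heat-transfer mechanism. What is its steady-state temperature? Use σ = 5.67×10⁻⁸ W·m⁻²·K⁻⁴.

At equilibrium, absorbed power = emitted power.
Absorbing cross-section = A = 5.430×10⁻⁴ m²; emitting surface = 2A = 0.001086 m² (ratio 2).
αS·A_cross = εσ·A_surf·T⁴  ⇒  T⁴ = αS/(ε·2σ).
T⁴ = 0.320·19200/(0.91·2·5.67×10⁻⁸) = 5.954×10¹⁰ K⁴.
T = (5.954×10¹⁰)^(1/4).

T ≈ 494 K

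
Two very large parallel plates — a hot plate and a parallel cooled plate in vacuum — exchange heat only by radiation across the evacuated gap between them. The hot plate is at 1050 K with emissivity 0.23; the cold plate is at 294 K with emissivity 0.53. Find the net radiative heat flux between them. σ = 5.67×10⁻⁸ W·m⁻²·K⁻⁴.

q ≈ 13100 W/m²

For two infinite grey parallel plates, q = σ(T₁⁴ − T₂⁴)/(1/ε₁ + 1/ε₂ − 1).
T₁⁴ − T₂⁴ = 1.216×10¹² − 7.471×10⁹ = 1.208×10¹² K⁴.
1/ε₁ + 1/ε₂ − 1 = 4.348 + 1.887 − 1 = 5.235.
q = 5.67×10⁻⁸ × 1.208×10¹² / 5.235.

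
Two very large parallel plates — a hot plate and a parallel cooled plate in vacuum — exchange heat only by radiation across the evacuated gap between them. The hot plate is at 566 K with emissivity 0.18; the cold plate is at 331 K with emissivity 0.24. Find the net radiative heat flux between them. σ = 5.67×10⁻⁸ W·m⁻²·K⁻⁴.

q ≈ 589 W/m²

For two infinite grey parallel plates, q = σ(T₁⁴ − T₂⁴)/(1/ε₁ + 1/ε₂ − 1).
T₁⁴ − T₂⁴ = 1.026×10¹¹ − 1.200×10¹⁰ = 9.062×10¹⁰ K⁴.
1/ε₁ + 1/ε₂ − 1 = 5.556 + 4.167 − 1 = 8.722.
q = 5.67×10⁻⁸ × 9.062×10¹⁰ / 8.722.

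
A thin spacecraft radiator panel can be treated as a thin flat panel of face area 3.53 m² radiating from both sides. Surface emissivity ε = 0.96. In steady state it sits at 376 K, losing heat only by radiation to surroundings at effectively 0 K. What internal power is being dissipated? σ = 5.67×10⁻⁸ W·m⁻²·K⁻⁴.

P ≈ 7680 W

Steady state: P = εσA T⁴.
A = 2·3.53 = 7.060 m²; T⁴ = (376)⁴ = 1.999×10¹⁰ K⁴.
P = 0.96 × 5.67×10⁻⁸ × 7.060 × 1.999×10¹⁰.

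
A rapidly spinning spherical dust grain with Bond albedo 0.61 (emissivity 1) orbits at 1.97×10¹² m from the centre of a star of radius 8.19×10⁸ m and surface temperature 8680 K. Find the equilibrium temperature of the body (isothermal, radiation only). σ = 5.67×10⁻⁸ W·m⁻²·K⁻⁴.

T ≈ 98.9 K

The star's surface emits σT_*⁴; at distance d the flux is S = σT_*⁴(R_*/d)².
S = 5.67×10⁻⁸·(8680)⁴·(8.19×10⁸/1.97×10¹²)² = 55.63 W/m².
For an isothermal sphere T⁴ = (1−a)S/(4σ) = 9.566×10⁷ K⁴.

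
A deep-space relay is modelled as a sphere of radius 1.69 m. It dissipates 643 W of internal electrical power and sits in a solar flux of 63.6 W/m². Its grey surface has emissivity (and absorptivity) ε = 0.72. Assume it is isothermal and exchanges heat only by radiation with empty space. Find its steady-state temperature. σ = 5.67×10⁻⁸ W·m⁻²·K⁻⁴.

At steady state, absorbed solar power + internal power = radiated power.
Absorbed: α·S·A_cross = 0.72·63.6·8.973 = 410.9 W (cross-section πr²).
Total input = 410.9 + 643 = 1054 W.
Radiated: εσ·A_surf·T⁴ with A_surf = 4πr² = 35.89 m².
T⁴ = 1054/(0.72·5.67×10⁻⁸·35.89) = 7.193×10⁸ K⁴.

T ≈ 164 K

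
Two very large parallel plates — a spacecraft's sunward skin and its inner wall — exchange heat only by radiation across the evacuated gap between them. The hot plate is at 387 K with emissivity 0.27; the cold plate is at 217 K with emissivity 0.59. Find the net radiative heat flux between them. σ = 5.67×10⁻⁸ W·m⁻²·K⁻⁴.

For two infinite grey parallel plates, q = σ(T₁⁴ − T₂⁴)/(1/ε₁ + 1/ε₂ − 1).
T₁⁴ − T₂⁴ = 2.243×10¹⁰ − 2.217×10⁹ = 2.021×10¹⁰ K⁴.
1/ε₁ + 1/ε₂ − 1 = 3.704 + 1.695 − 1 = 4.399.
q = 5.67×10⁻⁸ × 2.021×10¹⁰ / 4.399.

q ≈ 261 W/m²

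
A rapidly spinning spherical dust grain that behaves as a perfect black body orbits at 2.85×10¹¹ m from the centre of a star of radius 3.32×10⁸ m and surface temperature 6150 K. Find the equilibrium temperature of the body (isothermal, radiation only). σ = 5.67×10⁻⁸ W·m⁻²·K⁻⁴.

T ≈ 148 K

The star's surface emits σT_*⁴; at distance d the flux is S = σT_*⁴(R_*/d)².
S = 5.67×10⁻⁸·(6150)⁴·(3.32×10⁸/2.85×10¹¹)² = 110.1 W/m².
For an isothermal sphere T⁴ = (1−a)S/(4σ) = 4.853×10⁸ K⁴.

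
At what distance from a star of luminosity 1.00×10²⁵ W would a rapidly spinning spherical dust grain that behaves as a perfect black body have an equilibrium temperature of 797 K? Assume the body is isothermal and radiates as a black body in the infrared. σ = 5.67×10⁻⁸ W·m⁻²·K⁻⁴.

d ≈ 2.95×10⁹ m

For an isothermal black-emitting sphere, (1−a)S·πr² = σ·4πr²·T⁴ ⇒ S = 4σT⁴/(1−a).
S = 4·5.67×10⁻⁸·(797)⁴/1.00 = 91510 W/m².
Flux falls as S = L/(4πd²), so d = √(L/(4πS)) = √(1.00×10²⁵/(4π·91510)).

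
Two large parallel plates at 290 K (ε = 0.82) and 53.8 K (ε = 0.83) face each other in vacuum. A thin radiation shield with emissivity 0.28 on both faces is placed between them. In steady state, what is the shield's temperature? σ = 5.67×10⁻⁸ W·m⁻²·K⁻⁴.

T_s ≈ 244 K

In steady state the net flux on the hot side equals that on the cold side.
σ(T₁⁴−T_s⁴)/D₁ = σ(T_s⁴−T₂⁴)/D₂, with D₁ = 1/ε₁+1/ε_s−1 = 3.791, D₂ = 1/ε_s+1/ε₂−1 = 3.776.
Solve for T_s⁴: T_s⁴ = (D₂·T₁⁴ + D₁·T₂⁴)/(D₁+D₂) = 3.534×10⁹ K⁴.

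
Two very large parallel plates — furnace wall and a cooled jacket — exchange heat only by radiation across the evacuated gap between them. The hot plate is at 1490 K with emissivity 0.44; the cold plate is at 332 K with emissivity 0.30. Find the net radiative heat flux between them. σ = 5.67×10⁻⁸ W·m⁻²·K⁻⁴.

q ≈ 60500 W/m²

For two infinite grey parallel plates, q = σ(T₁⁴ − T₂⁴)/(1/ε₁ + 1/ε₂ − 1).
T₁⁴ − T₂⁴ = 4.929×10¹² − 1.215×10¹⁰ = 4.917×10¹² K⁴.
1/ε₁ + 1/ε₂ − 1 = 2.273 + 3.333 − 1 = 4.606.
q = 5.67×10⁻⁸ × 4.917×10¹² / 4.606.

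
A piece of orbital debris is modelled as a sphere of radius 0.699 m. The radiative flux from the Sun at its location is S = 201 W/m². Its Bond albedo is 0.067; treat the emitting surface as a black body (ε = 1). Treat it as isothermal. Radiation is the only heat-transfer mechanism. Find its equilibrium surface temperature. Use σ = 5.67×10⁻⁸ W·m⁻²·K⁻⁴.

T ≈ 170 K

At equilibrium, absorbed power = emitted power.
Absorbing cross-section = πr² = 1.535 m²; emitting surface = 4πr² = 6.140 m² (ratio 4).
(1−a)S·A_cross = εσ·A_surf·T⁴  ⇒  T⁴ = (1−a)S/(4σ).
T⁴ = 0.933·201/(4·5.67×10⁻⁸) = 8.269×10⁸ K⁴.
T = (8.269×10⁸)^(1/4).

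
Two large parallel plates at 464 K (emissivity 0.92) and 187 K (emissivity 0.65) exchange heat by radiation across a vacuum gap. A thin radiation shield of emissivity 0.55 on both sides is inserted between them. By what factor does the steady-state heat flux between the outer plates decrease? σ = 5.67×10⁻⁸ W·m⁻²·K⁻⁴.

factor ≈ 2.62

Without shield: q₀ = σΔ(T⁴)/(1/ε₁+1/ε₂−1) with denominator 1.625.
With shield the two gaps are in series; the resistances add: (1/ε₁+1/ε_s−1)+(1/ε_s+1/ε₂−1) = 1.905+2.357 = 4.262.
Heat-flux ratio q₀/q = 4.262/1.625.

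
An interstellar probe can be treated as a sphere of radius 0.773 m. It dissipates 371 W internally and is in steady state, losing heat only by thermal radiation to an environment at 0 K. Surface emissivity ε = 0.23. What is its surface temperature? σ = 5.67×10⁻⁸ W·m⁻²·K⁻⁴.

Steady state: internal power = radiated power, P = εσA T⁴.
Radiating area A = 4πr² = 7.509 m².
T⁴ = P/(εσA) = 371/(0.23·5.67×10⁻⁸·7.509) = 3.789×10⁹ K⁴.
T = (3.789×10⁹)^(1/4).

T ≈ 248 K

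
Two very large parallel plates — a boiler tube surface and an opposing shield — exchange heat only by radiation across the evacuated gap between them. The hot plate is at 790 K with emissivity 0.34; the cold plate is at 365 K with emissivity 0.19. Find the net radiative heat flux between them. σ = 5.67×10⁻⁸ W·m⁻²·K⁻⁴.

q ≈ 2930 W/m²

For two infinite grey parallel plates, q = σ(T₁⁴ − T₂⁴)/(1/ε₁ + 1/ε₂ − 1).
T₁⁴ − T₂⁴ = 3.895×10¹¹ − 1.775×10¹⁰ = 3.718×10¹¹ K⁴.
1/ε₁ + 1/ε₂ − 1 = 2.941 + 5.263 − 1 = 7.204.
q = 5.67×10⁻⁸ × 3.718×10¹¹ / 7.204.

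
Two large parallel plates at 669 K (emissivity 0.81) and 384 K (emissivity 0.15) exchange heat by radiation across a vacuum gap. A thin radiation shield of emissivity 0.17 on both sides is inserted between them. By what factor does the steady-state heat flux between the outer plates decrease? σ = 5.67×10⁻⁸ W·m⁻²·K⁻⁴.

Without shield: q₀ = σΔ(T⁴)/(1/ε₁+1/ε₂−1) with denominator 6.901.
With shield the two gaps are in series; the resistances add: (1/ε₁+1/ε_s−1)+(1/ε_s+1/ε₂−1) = 6.117+11.55 = 17.67.
Heat-flux ratio q₀/q = 17.67/6.901.

factor ≈ 2.56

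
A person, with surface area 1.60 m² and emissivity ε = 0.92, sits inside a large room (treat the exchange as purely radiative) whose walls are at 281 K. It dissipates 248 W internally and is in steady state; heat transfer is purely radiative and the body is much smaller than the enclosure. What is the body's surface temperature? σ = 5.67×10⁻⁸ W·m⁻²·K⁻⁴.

For a small grey body in a large enclosure, net radiated power = εσA(T⁴ − T_w⁴).
Steady state: P = εσA(T⁴ − T_w⁴) with A = 1.60 m².
T⁴ = P/(εσA) + T_w⁴ = 248/(0.92·5.67×10⁻⁸·1.600) + (281)⁴
    = 2.971×10⁹ + 6.235×10⁹ = 9.206×10⁹ K⁴.

T ≈ 310 K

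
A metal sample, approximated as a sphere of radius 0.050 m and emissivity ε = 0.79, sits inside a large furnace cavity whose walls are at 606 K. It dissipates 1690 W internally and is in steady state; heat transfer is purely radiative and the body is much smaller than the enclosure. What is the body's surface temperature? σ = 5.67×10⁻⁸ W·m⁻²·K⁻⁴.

T ≈ 1080 K

For a small grey body in a large enclosure, net radiated power = εσA(T⁴ − T_w⁴).
Steady state: P = εσA(T⁴ − T_w⁴) with A = 4πr² = 0.03142 m².
T⁴ = P/(εσA) + T_w⁴ = 1690/(0.79·5.67×10⁻⁸·0.03142) + (606)⁴
    = 1.201×10¹² + 1.349×10¹¹ = 1.336×10¹² K⁴.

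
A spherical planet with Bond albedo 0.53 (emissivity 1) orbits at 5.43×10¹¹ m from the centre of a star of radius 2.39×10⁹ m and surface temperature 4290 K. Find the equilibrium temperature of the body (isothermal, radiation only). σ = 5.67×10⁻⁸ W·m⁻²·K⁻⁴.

T ≈ 167 K

The star's surface emits σT_*⁴; at distance d the flux is S = σT_*⁴(R_*/d)².
S = 5.67×10⁻⁸·(4290)⁴·(2.39×10⁹/5.43×10¹¹)² = 372.1 W/m².
For an isothermal sphere T⁴ = (1−a)S/(4σ) = 7.710×10⁸ K⁴.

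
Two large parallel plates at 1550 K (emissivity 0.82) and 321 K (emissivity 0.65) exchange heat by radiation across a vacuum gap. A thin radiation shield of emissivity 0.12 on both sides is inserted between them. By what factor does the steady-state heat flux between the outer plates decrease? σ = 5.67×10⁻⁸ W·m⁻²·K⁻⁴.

factor ≈ 9.91

Without shield: q₀ = σΔ(T⁴)/(1/ε₁+1/ε₂−1) with denominator 1.758.
With shield the two gaps are in series; the resistances add: (1/ε₁+1/ε_s−1)+(1/ε_s+1/ε₂−1) = 8.553+8.872 = 17.42.
Heat-flux ratio q₀/q = 17.42/1.758.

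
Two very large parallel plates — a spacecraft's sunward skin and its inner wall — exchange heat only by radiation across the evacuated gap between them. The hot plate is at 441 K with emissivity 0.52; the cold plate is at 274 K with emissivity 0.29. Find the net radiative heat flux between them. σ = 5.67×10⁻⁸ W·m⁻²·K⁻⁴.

q ≈ 417 W/m²

For two infinite grey parallel plates, q = σ(T₁⁴ − T₂⁴)/(1/ε₁ + 1/ε₂ − 1).
T₁⁴ − T₂⁴ = 3.782×10¹⁰ − 5.636×10⁹ = 3.219×10¹⁰ K⁴.
1/ε₁ + 1/ε₂ − 1 = 1.923 + 3.448 − 1 = 4.371.
q = 5.67×10⁻⁸ × 3.219×10¹⁰ / 4.371.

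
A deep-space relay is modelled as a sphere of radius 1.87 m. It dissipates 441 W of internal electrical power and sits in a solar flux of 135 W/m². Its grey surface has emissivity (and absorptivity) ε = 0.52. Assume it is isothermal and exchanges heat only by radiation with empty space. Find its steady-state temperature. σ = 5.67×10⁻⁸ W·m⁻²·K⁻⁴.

T ≈ 175 K

At steady state, absorbed solar power + internal power = radiated power.
Absorbed: α·S·A_cross = 0.52·135·10.99 = 771.2 W (cross-section πr²).
Total input = 771.2 + 441 = 1212 W.
Radiated: εσ·A_surf·T⁴ with A_surf = 4πr² = 43.94 m².
T⁴ = 1212/(0.52·5.67×10⁻⁸·43.94) = 9.356×10⁸ K⁴.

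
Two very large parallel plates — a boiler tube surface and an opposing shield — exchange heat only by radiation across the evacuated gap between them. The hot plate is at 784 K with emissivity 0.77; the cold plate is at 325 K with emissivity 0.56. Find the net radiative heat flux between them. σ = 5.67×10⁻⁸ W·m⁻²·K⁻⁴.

For two infinite grey parallel plates, q = σ(T₁⁴ − T₂⁴)/(1/ε₁ + 1/ε₂ − 1).
T₁⁴ − T₂⁴ = 3.778×10¹¹ − 1.116×10¹⁰ = 3.666×10¹¹ K⁴.
1/ε₁ + 1/ε₂ − 1 = 1.299 + 1.786 − 1 = 2.084.
q = 5.67×10⁻⁸ × 3.666×10¹¹ / 2.084.

q ≈ 9970 W/m²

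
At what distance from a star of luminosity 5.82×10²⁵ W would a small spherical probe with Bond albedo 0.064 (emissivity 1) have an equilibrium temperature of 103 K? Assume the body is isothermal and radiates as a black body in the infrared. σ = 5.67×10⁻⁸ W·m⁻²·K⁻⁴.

d ≈ 4.12×10¹¹ m

For an isothermal black-emitting sphere, (1−a)S·πr² = σ·4πr²·T⁴ ⇒ S = 4σT⁴/(1−a).
S = 4·5.67×10⁻⁸·(103)⁴/0.936 = 27.27 W/m².
Flux falls as S = L/(4πd²), so d = √(L/(4πS)) = √(5.82×10²⁵/(4π·27.27)).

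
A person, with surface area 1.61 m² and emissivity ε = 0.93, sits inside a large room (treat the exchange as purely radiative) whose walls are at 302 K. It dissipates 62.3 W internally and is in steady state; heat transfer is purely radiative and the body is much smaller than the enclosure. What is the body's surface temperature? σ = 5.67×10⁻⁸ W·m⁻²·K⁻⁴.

For a small grey body in a large enclosure, net radiated power = εσA(T⁴ − T_w⁴).
Steady state: P = εσA(T⁴ − T_w⁴) with A = 1.61 m².
T⁴ = P/(εσA) + T_w⁴ = 62.3/(0.93·5.67×10⁻⁸·1.610) + (302)⁴
    = 7.338×10⁸ + 8.318×10⁹ = 9.052×10⁹ K⁴.

T ≈ 308 K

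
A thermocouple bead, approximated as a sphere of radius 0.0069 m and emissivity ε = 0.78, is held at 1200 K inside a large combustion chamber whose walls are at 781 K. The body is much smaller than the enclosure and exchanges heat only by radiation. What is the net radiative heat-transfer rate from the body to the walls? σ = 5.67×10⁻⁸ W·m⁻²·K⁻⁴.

For a small grey body in a large enclosure: P_net = εσA(T_body⁴ − T_wall⁴).
A = 4πr² = 5.983×10⁻⁴ m²; T_body⁴ − T_wall⁴ = 2.074×10¹² − 3.721×10¹¹ = 1.702×10¹² K⁴.
|P_net| = 0.78·5.67×10⁻⁸·5.983×10⁻⁴·1.702×10¹².

P_net ≈ 45.0 W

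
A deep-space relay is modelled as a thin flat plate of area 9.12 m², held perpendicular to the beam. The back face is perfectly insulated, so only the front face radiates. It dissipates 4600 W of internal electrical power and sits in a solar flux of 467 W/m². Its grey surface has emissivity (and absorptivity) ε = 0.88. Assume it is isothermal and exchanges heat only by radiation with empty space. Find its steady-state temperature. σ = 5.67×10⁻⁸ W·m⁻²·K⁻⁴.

T ≈ 368 K

At steady state, absorbed solar power + internal power = radiated power.
Absorbed: α·S·A_cross = 0.88·467·9.120 = 3748 W (cross-section A).
Total input = 3748 + 4600 = 8348 W.
Radiated: εσ·A_surf·T⁴ with A_surf = A = 9.120 m².
T⁴ = 8348/(0.88·5.67×10⁻⁸·9.120) = 1.835×10¹⁰ K⁴.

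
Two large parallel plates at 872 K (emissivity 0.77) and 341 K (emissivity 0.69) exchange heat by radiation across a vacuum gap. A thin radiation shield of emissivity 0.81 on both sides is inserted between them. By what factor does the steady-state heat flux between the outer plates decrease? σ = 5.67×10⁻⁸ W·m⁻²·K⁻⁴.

factor ≈ 1.84

Without shield: q₀ = σΔ(T⁴)/(1/ε₁+1/ε₂−1) with denominator 1.748.
With shield the two gaps are in series; the resistances add: (1/ε₁+1/ε_s−1)+(1/ε_s+1/ε₂−1) = 1.533+1.684 = 3.217.
Heat-flux ratio q₀/q = 3.217/1.748.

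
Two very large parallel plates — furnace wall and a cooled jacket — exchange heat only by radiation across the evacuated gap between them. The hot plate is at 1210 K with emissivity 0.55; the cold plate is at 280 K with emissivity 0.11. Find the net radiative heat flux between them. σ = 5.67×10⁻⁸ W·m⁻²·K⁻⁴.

For two infinite grey parallel plates, q = σ(T₁⁴ − T₂⁴)/(1/ε₁ + 1/ε₂ − 1).
T₁⁴ − T₂⁴ = 2.144×10¹² − 6.147×10⁹ = 2.137×10¹² K⁴.
1/ε₁ + 1/ε₂ − 1 = 1.818 + 9.091 − 1 = 9.909.
q = 5.67×10⁻⁸ × 2.137×10¹² / 9.909.

q ≈ 12200 W/m²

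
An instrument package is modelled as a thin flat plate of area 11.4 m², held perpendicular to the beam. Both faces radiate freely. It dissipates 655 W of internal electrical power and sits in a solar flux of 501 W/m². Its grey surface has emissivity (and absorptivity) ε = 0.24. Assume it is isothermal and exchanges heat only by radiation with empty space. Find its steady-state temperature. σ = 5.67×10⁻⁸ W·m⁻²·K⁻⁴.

At steady state, absorbed solar power + internal power = radiated power.
Absorbed: α·S·A_cross = 0.24·501·11.40 = 1371 W (cross-section A).
Total input = 1371 + 655 = 2026 W.
Radiated: εσ·A_surf·T⁴ with A_surf = 2A = 22.80 m².
T⁴ = 2026/(0.24·5.67×10⁻⁸·22.80) = 6.529×10⁹ K⁴.

T ≈ 284 K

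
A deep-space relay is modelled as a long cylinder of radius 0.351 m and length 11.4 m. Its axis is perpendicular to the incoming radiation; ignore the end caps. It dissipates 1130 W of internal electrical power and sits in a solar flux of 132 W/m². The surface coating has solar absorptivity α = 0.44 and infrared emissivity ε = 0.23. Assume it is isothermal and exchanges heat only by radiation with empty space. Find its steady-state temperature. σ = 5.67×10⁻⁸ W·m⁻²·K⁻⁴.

T ≈ 264 K

At steady state, absorbed solar power + internal power = radiated power.
Absorbed: α·S·A_cross = 0.44·132·8.003 = 464.8 W (cross-section 2rL).
Total input = 464.8 + 1130 = 1595 W.
Radiated: εσ·A_surf·T⁴ with A_surf = 2πrL = 25.14 m².
T⁴ = 1595/(0.23·5.67×10⁻⁸·25.14) = 4.864×10⁹ K⁴.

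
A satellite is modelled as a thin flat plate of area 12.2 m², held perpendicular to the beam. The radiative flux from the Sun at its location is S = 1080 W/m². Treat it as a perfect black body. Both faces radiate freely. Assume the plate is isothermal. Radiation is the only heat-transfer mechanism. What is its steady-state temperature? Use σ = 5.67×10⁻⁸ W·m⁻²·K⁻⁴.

T ≈ 312 K

At equilibrium, absorbed power = emitted power.
Absorbing cross-section = A = 12.20 m²; emitting surface = 2A = 24.40 m² (ratio 2).
S·A_cross = εσ·A_surf·T⁴  ⇒  T⁴ = S/(2σ).
T⁴ = 1.00·1080/(2·5.67×10⁻⁸) = 9.524×10⁹ K⁴.
T = (9.524×10⁹)^(1/4).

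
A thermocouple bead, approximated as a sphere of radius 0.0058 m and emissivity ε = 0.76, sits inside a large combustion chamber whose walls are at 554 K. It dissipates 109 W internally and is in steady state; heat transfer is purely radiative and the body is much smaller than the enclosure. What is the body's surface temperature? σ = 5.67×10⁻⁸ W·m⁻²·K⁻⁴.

For a small grey body in a large enclosure, net radiated power = εσA(T⁴ − T_w⁴).
Steady state: P = εσA(T⁴ − T_w⁴) with A = 4πr² = 4.227×10⁻⁴ m².
T⁴ = P/(εσA) + T_w⁴ = 109/(0.76·5.67×10⁻⁸·4.227×10⁻⁴) + (554)⁴
    = 5.984×10¹² + 9.420×10¹⁰ = 6.078×10¹² K⁴.

T ≈ 1570 K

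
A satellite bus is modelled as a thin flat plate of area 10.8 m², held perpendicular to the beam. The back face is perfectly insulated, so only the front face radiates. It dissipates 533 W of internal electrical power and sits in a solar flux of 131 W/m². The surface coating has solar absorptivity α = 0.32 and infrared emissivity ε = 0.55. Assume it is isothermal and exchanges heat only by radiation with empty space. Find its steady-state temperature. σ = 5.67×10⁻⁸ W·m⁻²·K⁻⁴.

T ≈ 233 K

At steady state, absorbed solar power + internal power = radiated power.
Absorbed: α·S·A_cross = 0.32·131·10.80 = 452.7 W (cross-section A).
Total input = 452.7 + 533 = 985.7 W.
Radiated: εσ·A_surf·T⁴ with A_surf = A = 10.80 m².
T⁴ = 985.7/(0.55·5.67×10⁻⁸·10.80) = 2.927×10⁹ K⁴.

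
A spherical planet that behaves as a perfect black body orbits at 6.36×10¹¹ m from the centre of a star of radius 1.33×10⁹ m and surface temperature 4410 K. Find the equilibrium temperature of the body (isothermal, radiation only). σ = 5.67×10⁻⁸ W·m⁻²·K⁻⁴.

T ≈ 143 K

The star's surface emits σT_*⁴; at distance d the flux is S = σT_*⁴(R_*/d)².
S = 5.67×10⁻⁸·(4410)⁴·(1.33×10⁹/6.36×10¹¹)² = 93.78 W/m².
For an isothermal sphere T⁴ = (1−a)S/(4σ) = 4.135×10⁸ K⁴.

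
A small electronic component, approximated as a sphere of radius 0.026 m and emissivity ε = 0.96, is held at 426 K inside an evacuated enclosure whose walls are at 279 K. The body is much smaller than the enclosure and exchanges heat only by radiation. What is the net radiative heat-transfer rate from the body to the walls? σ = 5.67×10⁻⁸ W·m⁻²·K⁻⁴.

P_net ≈ 12.4 W

For a small grey body in a large enclosure: P_net = εσA(T_body⁴ − T_wall⁴).
A = 4πr² = 0.008495 m²; T_body⁴ − T_wall⁴ = 3.293×10¹⁰ − 6.059×10⁹ = 2.687×10¹⁰ K⁴.
|P_net| = 0.96·5.67×10⁻⁸·0.008495·2.687×10¹⁰.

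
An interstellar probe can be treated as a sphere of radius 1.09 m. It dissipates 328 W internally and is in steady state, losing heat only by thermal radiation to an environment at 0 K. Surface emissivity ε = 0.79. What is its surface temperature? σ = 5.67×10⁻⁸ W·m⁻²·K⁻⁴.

T ≈ 149 K

Steady state: internal power = radiated power, P = εσA T⁴.
Radiating area A = 4πr² = 14.93 m².
T⁴ = P/(εσA) = 328/(0.79·5.67×10⁻⁸·14.93) = 4.905×10⁸ K⁴.
T = (4.905×10⁸)^(1/4).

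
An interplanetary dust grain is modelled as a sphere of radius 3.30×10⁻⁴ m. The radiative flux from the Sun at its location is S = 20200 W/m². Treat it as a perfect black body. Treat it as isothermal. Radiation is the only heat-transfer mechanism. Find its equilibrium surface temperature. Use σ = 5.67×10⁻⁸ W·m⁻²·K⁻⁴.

T ≈ 546 K

At equilibrium, absorbed power = emitted power.
Absorbing cross-section = πr² = 3.421×10⁻⁷ m²; emitting surface = 4πr² = 1.368×10⁻⁶ m² (ratio 4).
S·A_cross = εσ·A_surf·T⁴  ⇒  T⁴ = S/(4σ).
T⁴ = 1.00·20200/(4·5.67×10⁻⁸) = 8.907×10¹⁰ K⁴.
T = (8.907×10¹⁰)^(1/4).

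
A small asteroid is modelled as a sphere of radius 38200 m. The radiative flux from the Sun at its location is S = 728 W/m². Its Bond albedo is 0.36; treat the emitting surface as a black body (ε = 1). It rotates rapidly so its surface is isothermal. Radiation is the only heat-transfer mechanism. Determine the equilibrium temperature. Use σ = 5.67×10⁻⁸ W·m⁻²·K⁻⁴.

At equilibrium, absorbed power = emitted power.
Absorbing cross-section = πr² = 4.584×10⁹ m²; emitting surface = 4πr² = 1.834×10¹⁰ m² (ratio 4).
(1−a)S·A_cross = εσ·A_surf·T⁴  ⇒  T⁴ = (1−a)S/(4σ).
T⁴ = 0.640·728/(4·5.67×10⁻⁸) = 2.054×10⁹ K⁴.
T = (2.054×10⁹)^(1/4).

T ≈ 213 K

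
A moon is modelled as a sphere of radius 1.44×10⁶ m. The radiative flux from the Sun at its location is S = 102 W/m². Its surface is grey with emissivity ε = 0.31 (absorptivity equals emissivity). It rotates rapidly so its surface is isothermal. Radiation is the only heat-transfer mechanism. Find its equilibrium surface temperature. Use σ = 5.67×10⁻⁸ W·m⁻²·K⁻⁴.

At equilibrium, absorbed power = emitted power.
Absorbing cross-section = πr² = 6.514×10¹² m²; emitting surface = 4πr² = 2.606×10¹³ m² (ratio 4).
εS·A_cross = εσ·A_surf·T⁴  ⇒  T⁴ = S/(4σ)   (ε cancels).
T⁴ = 102/(4·5.67×10⁻⁸) = 4.497×10⁸ K⁴.
T = (4.497×10⁸)^(1/4).

T ≈ 146 K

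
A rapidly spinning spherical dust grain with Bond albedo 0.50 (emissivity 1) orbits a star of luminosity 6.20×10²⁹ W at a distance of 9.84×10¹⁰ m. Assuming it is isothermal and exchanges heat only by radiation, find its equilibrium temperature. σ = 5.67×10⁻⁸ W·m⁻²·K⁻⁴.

First find the stellar flux at distance d: S = L/(4πd²) = 6.20×10²⁹/(4π·(9.84×10¹⁰)²) = 5.096×10⁶ W/m².
For an isothermal sphere, absorbed (1−a)S·πr² = emitted σ·4πr²·T⁴, so T⁴ = (1−a)S/(4σ).
T⁴ = 0.500·5.096×10⁶/(4·5.67×10⁻⁸) = 1.123×10¹³ K⁴.

T ≈ 1830 K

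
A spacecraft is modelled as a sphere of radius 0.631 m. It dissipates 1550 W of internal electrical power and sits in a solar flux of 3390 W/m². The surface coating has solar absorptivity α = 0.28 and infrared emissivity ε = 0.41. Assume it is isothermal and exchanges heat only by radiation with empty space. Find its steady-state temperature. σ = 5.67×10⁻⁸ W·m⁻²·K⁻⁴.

At steady state, absorbed solar power + internal power = radiated power.
Absorbed: α·S·A_cross = 0.28·3390·1.251 = 1187 W (cross-section πr²).
Total input = 1187 + 1550 = 2737 W.
Radiated: εσ·A_surf·T⁴ with A_surf = 4πr² = 5.003 m².
T⁴ = 2737/(0.41·5.67×10⁻⁸·5.003) = 2.353×10¹⁰ K⁴.

T ≈ 392 K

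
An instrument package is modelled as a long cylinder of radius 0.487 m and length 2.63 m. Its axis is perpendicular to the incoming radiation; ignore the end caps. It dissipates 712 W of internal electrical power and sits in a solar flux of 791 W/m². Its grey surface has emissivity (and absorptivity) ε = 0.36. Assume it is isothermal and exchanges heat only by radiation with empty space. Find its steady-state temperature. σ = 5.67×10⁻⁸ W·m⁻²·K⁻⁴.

At steady state, absorbed solar power + internal power = radiated power.
Absorbed: α·S·A_cross = 0.36·791·2.562 = 729.4 W (cross-section 2rL).
Total input = 729.4 + 712 = 1441 W.
Radiated: εσ·A_surf·T⁴ with A_surf = 2πrL = 8.048 m².
T⁴ = 1441/(0.36·5.67×10⁻⁸·8.048) = 8.775×10⁹ K⁴.

T ≈ 306 K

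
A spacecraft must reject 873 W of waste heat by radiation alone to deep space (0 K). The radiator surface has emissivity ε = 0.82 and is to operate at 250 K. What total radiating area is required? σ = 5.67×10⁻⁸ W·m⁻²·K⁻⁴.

P = εσA T⁴ ⇒ A = P/(εσT⁴).
T⁴ = 3.906×10⁹ K⁴.
A = 873/(0.82 × 5.67×10⁻⁸ × 3.906×10⁹).

A ≈ 4.81 m²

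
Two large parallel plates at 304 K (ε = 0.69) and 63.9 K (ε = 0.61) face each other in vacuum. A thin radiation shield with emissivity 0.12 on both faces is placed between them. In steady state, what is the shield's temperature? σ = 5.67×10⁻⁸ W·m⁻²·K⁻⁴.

In steady state the net flux on the hot side equals that on the cold side.
σ(T₁⁴−T_s⁴)/D₁ = σ(T_s⁴−T₂⁴)/D₂, with D₁ = 1/ε₁+1/ε_s−1 = 8.783, D₂ = 1/ε_s+1/ε₂−1 = 8.973.
Solve for T_s⁴: T_s⁴ = (D₂·T₁⁴ + D₁·T₂⁴)/(D₁+D₂) = 4.324×10⁹ K⁴.

T_s ≈ 256 K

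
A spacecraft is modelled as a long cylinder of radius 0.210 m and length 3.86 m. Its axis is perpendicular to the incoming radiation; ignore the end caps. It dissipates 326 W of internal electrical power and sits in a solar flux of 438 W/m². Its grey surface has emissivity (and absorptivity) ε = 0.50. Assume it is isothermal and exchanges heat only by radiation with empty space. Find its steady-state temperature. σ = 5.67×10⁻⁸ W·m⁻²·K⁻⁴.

T ≈ 262 K

At steady state, absorbed solar power + internal power = radiated power.
Absorbed: α·S·A_cross = 0.50·438·1.621 = 355.0 W (cross-section 2rL).
Total input = 355.0 + 326 = 681.0 W.
Radiated: εσ·A_surf·T⁴ with A_surf = 2πrL = 5.093 m².
T⁴ = 681.0/(0.50·5.67×10⁻⁸·5.093) = 4.717×10⁹ K⁴.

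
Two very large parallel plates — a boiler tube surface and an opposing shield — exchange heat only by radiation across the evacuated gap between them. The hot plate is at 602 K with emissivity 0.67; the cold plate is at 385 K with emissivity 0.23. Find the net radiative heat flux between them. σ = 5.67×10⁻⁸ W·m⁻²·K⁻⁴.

For two infinite grey parallel plates, q = σ(T₁⁴ − T₂⁴)/(1/ε₁ + 1/ε₂ − 1).
T₁⁴ − T₂⁴ = 1.313×10¹¹ − 2.197×10¹⁰ = 1.094×10¹¹ K⁴.
1/ε₁ + 1/ε₂ − 1 = 1.493 + 4.348 − 1 = 4.840.
q = 5.67×10⁻⁸ × 1.094×10¹¹ / 4.840.

q ≈ 1280 W/m²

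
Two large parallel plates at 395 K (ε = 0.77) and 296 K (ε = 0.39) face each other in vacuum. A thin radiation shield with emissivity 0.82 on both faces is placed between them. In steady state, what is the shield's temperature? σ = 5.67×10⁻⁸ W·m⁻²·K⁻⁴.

T_s ≈ 369 K

In steady state the net flux on the hot side equals that on the cold side.
σ(T₁⁴−T_s⁴)/D₁ = σ(T_s⁴−T₂⁴)/D₂, with D₁ = 1/ε₁+1/ε_s−1 = 1.518, D₂ = 1/ε_s+1/ε₂−1 = 2.784.
Solve for T_s⁴: T_s⁴ = (D₂·T₁⁴ + D₁·T₂⁴)/(D₁+D₂) = 1.846×10¹⁰ K⁴.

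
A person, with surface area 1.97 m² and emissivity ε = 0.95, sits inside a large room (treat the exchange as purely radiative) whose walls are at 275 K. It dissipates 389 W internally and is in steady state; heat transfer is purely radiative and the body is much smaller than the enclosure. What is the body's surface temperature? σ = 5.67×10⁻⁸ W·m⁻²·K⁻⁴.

For a small grey body in a large enclosure, net radiated power = εσA(T⁴ − T_w⁴).
Steady state: P = εσA(T⁴ − T_w⁴) with A = 1.97 m².
T⁴ = P/(εσA) + T_w⁴ = 389/(0.95·5.67×10⁻⁸·1.970) + (275)⁴
    = 3.666×10⁹ + 5.719×10⁹ = 9.385×10⁹ K⁴.

T ≈ 311 K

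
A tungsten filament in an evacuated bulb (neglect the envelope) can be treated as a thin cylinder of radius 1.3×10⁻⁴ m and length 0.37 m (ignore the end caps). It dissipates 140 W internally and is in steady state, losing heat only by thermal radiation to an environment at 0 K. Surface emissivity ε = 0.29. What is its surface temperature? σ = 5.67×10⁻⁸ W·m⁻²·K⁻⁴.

T ≈ 2300 K

Steady state: internal power = radiated power, P = εσA T⁴.
Radiating area A = 2πrL = 3.022×10⁻⁴ m².
T⁴ = P/(εσA) = 140/(0.29·5.67×10⁻⁸·3.022×10⁻⁴) = 2.817×10¹³ K⁴.
T = (2.817×10¹³)^(1/4).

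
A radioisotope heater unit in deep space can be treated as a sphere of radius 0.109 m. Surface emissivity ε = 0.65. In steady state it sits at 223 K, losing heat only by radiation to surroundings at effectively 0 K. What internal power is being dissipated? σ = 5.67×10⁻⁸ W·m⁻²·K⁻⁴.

P ≈ 13.6 W

Steady state: P = εσA T⁴.
A = 4πr² = 0.1493 m²; T⁴ = (223)⁴ = 2.473×10⁹ K⁴.
P = 0.65 × 5.67×10⁻⁸ × 0.1493 × 2.473×10⁹.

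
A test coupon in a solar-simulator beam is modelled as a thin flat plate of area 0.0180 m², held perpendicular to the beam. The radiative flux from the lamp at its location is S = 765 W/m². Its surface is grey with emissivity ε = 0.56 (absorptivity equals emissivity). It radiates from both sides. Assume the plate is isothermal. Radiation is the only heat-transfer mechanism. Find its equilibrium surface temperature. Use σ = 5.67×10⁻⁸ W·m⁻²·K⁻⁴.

At equilibrium, absorbed power = emitted power.
Absorbing cross-section = A = 0.01800 m²; emitting surface = 2A = 0.03600 m² (ratio 2).
εS·A_cross = εσ·A_surf·T⁴  ⇒  T⁴ = S/(2σ)   (ε cancels).
T⁴ = 765/(2·5.67×10⁻⁸) = 6.746×10⁹ K⁴.
T = (6.746×10⁹)^(1/4).

T ≈ 287 K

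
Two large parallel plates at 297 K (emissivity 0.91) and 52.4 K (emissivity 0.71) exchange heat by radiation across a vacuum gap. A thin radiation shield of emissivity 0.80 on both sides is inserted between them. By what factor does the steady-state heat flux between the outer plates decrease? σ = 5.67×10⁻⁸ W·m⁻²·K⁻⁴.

factor ≈ 2.00

Without shield: q₀ = σΔ(T⁴)/(1/ε₁+1/ε₂−1) with denominator 1.507.
With shield the two gaps are in series; the resistances add: (1/ε₁+1/ε_s−1)+(1/ε_s+1/ε₂−1) = 1.349+1.658 = 3.007.
Heat-flux ratio q₀/q = 3.007/1.507.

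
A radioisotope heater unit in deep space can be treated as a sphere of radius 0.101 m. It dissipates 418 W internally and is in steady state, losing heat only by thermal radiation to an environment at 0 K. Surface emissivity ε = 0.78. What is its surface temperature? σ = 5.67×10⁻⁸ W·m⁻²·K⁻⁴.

Steady state: internal power = radiated power, P = εσA T⁴.
Radiating area A = 4πr² = 0.1282 m².
T⁴ = P/(εσA) = 418/(0.78·5.67×10⁻⁸·0.1282) = 7.373×10¹⁰ K⁴.
T = (7.373×10¹⁰)^(1/4).

T ≈ 521 K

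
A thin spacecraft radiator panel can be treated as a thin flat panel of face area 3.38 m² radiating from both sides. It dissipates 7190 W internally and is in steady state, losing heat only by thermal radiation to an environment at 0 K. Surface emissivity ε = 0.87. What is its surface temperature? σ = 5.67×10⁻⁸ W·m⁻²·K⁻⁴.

T ≈ 383 K

Steady state: internal power = radiated power, P = εσA T⁴.
Radiating area A = 2·3.38 = 6.760 m².
T⁴ = P/(εσA) = 7190/(0.87·5.67×10⁻⁸·6.760) = 2.156×10¹⁰ K⁴.
T = (2.156×10¹⁰)^(1/4).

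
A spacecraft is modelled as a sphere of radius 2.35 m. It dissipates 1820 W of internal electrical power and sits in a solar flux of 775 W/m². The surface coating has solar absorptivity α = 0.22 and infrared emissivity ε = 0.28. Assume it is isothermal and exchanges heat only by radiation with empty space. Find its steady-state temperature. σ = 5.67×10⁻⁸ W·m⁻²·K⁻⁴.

T ≈ 257 K

At steady state, absorbed solar power + internal power = radiated power.
Absorbed: α·S·A_cross = 0.22·775·17.35 = 2958 W (cross-section πr²).
Total input = 2958 + 1820 = 4778 W.
Radiated: εσ·A_surf·T⁴ with A_surf = 4πr² = 69.40 m².
T⁴ = 4778/(0.28·5.67×10⁻⁸·69.40) = 4.337×10⁹ K⁴.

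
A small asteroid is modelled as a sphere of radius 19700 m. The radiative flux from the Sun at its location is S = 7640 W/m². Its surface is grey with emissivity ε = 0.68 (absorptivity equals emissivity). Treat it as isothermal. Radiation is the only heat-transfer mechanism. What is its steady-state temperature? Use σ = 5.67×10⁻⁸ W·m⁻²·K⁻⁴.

T ≈ 428 K

At equilibrium, absorbed power = emitted power.
Absorbing cross-section = πr² = 1.219×10⁹ m²; emitting surface = 4πr² = 4.877×10⁹ m² (ratio 4).
εS·A_cross = εσ·A_surf·T⁴  ⇒  T⁴ = S/(4σ)   (ε cancels).
T⁴ = 7640/(4·5.67×10⁻⁸) = 3.369×10¹⁰ K⁴.
T = (3.369×10¹⁰)^(1/4).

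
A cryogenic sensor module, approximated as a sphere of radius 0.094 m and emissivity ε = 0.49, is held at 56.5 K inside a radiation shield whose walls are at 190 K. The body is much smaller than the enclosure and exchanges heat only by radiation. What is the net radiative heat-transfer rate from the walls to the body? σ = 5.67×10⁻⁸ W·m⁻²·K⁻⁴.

P_net ≈ 3.99 W

For a small grey body in a large enclosure: P_net = εσA(T_body⁴ − T_wall⁴).
A = 4πr² = 0.1110 m²; T_body⁴ − T_wall⁴ = 1.019×10⁷ − 1.303×10⁹ = -1.293×10⁹ K⁴.
|P_net| = 0.49·5.67×10⁻⁸·0.1110·1.293×10⁹.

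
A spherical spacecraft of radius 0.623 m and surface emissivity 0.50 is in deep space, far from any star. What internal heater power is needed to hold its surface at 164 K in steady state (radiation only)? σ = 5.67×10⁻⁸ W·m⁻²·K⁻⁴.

P ≈ 100 W

P = εσ·4πr²·T⁴.
4πr² = 4.877 m²; T⁴ = 7.234×10⁸ K⁴.
P = 0.50·5.67×10⁻⁸·4.877·7.234×10⁸.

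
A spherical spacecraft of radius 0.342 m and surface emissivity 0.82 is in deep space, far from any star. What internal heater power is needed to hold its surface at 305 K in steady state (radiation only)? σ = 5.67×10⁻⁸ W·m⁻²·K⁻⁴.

P ≈ 591 W

P = εσ·4πr²·T⁴.
4πr² = 1.470 m²; T⁴ = 8.654×10⁹ K⁴.
P = 0.82·5.67×10⁻⁸·1.470·8.654×10⁹.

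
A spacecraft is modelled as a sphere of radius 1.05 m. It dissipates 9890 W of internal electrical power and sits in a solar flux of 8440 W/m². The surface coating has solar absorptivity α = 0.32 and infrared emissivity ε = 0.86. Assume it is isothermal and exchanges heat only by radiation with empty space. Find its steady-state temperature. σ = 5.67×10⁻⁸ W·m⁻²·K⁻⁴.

At steady state, absorbed solar power + internal power = radiated power.
Absorbed: α·S·A_cross = 0.32·8440·3.464 = 9355 W (cross-section πr²).
Total input = 9355 + 9890 = 19240 W.
Radiated: εσ·A_surf·T⁴ with A_surf = 4πr² = 13.85 m².
T⁴ = 19240/(0.86·5.67×10⁻⁸·13.85) = 2.849×10¹⁰ K⁴.

T ≈ 411 K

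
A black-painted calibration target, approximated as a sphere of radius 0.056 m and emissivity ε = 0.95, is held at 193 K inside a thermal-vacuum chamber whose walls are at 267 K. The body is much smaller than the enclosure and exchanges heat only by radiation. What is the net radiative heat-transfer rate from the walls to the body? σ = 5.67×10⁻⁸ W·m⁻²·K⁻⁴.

P_net ≈ 7.84 W

For a small grey body in a large enclosure: P_net = εσA(T_body⁴ − T_wall⁴).
A = 4πr² = 0.03941 m²; T_body⁴ − T_wall⁴ = 1.387×10⁹ − 5.082×10⁹ = -3.695×10⁹ K⁴.
|P_net| = 0.95·5.67×10⁻⁸·0.03941·3.695×10⁹.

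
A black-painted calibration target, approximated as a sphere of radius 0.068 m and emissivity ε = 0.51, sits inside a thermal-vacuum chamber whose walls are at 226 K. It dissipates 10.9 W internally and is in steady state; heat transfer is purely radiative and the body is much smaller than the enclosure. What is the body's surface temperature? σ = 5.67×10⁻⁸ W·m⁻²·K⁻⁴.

T ≈ 309 K

For a small grey body in a large enclosure, net radiated power = εσA(T⁴ − T_w⁴).
Steady state: P = εσA(T⁴ − T_w⁴) with A = 4πr² = 0.05811 m².
T⁴ = P/(εσA) + T_w⁴ = 10.9/(0.51·5.67×10⁻⁸·0.05811) + (226)⁴
    = 6.487×10⁹ + 2.609×10⁹ = 9.096×10⁹ K⁴.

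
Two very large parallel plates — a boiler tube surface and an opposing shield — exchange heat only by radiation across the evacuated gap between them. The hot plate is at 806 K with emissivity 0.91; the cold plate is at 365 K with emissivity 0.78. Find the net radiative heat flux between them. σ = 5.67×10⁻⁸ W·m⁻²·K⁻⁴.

For two infinite grey parallel plates, q = σ(T₁⁴ − T₂⁴)/(1/ε₁ + 1/ε₂ − 1).
T₁⁴ − T₂⁴ = 4.220×10¹¹ − 1.775×10¹⁰ = 4.043×10¹¹ K⁴.
1/ε₁ + 1/ε₂ − 1 = 1.099 + 1.282 − 1 = 1.381.
q = 5.67×10⁻⁸ × 4.043×10¹¹ / 1.381.

q ≈ 16600 W/m²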